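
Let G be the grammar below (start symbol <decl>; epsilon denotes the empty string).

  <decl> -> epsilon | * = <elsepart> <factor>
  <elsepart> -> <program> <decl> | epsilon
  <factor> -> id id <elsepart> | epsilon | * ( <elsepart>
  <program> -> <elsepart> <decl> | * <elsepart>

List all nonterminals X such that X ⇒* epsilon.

Directly nullable (have an epsilon-production): <decl>, <elsepart>, <factor>.
<program> -> <elsepart> <decl> with every symbol nullable, so <program> is nullable.

{ <decl>, <elsepart>, <factor>, <program> }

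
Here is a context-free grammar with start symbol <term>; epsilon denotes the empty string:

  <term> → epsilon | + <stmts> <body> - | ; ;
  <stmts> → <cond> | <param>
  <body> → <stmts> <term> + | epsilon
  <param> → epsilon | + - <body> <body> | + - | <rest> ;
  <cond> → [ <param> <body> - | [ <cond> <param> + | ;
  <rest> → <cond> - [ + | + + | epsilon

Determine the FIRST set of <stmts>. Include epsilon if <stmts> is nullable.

{ +, ;, [, epsilon }

From <stmts> → <cond>: add FIRST(<cond>) = { ;, [ }.
From <stmts> → <param>: add FIRST(<param>) = { +, ;, [, epsilon } (including epsilon since <param> is nullable).
Union: FIRST(<stmts>) = { +, ;, [, epsilon }.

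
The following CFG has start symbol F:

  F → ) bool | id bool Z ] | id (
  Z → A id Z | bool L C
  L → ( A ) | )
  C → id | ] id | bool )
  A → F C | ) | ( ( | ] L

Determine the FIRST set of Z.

From Z → A id Z: add FIRST(A) = { (, ), ], id }.
Z → bool L C contributes {bool}.
Union: FIRST(Z) = { (, ), ], bool, id }.

{ (, ), ], bool, id }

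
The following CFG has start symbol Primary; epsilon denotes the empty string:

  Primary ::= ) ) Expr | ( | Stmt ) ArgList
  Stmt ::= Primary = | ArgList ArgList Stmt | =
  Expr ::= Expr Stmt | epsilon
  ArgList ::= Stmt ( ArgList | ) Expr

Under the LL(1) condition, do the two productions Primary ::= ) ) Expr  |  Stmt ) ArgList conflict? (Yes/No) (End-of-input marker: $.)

FIRST() ) Expr) = { ) } and FIRST(Stmt ) ArgList) = { (, ), = }.
Both contain ), so the two alternatives are not disjoint — LL(1) conflict.

Yes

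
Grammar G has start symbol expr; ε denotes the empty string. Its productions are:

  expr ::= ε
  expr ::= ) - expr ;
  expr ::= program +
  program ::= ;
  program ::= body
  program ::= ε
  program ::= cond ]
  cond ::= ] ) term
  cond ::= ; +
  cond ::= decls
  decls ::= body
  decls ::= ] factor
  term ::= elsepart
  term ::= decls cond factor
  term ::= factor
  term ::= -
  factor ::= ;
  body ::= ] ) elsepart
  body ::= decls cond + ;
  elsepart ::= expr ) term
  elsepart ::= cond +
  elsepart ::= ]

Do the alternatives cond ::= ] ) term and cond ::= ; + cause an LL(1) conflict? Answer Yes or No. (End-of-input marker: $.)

FIRST(] ) term) = { ] } and FIRST(; +) = { ; }.
The FIRST sets are disjoint and neither alternative is nullable — no conflict.

No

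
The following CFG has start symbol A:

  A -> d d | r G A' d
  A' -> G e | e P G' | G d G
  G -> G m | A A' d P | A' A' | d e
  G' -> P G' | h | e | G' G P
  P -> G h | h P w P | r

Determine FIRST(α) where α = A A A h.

{ d, r }

Add FIRST(A) = { d, r }; A is not nullable, stop.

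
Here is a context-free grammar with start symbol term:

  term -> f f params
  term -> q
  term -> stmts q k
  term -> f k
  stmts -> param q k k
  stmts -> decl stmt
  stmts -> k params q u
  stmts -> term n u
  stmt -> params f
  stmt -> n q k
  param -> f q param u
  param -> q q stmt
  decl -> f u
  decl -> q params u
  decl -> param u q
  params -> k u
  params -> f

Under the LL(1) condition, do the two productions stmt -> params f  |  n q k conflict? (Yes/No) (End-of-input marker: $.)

FIRST(params f) = { f, k } and FIRST(n q k) = { n }.
The FIRST sets are disjoint and neither alternative is nullable — no conflict.

No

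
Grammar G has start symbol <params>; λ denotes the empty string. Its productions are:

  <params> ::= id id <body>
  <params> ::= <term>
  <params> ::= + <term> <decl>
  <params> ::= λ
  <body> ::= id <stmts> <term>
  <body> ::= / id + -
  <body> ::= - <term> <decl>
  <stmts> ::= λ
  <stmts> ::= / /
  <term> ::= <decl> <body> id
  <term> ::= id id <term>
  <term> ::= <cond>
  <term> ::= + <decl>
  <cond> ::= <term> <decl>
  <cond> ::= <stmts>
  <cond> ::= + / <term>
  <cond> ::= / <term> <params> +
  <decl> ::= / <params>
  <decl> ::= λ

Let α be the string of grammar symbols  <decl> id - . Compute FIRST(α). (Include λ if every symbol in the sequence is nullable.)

{ /, id }

Add FIRST(<decl>)\{λ} = { / }; <decl> is nullable, continue.
id is a terminal; add {id} and stop.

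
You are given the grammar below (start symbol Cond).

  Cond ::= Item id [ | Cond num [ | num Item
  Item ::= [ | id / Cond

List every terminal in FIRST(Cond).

{ [, id, num }

From Cond ::= Item id [: add FIRST(Item) = { [, id }.
From Cond ::= Cond num [: add FIRST(Cond) = { [, id, num }.
Cond ::= num Item contributes {num}.
Union: FIRST(Cond) = { [, id, num }.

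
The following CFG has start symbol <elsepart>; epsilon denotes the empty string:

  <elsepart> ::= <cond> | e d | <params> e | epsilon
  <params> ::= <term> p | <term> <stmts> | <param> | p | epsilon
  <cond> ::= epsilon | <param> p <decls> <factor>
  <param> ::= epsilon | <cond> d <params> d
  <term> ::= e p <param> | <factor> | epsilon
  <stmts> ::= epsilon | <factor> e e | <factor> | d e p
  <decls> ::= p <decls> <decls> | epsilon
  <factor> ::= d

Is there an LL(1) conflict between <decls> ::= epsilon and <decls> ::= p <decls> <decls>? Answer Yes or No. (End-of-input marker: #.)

FIRST(epsilon) = { epsilon } and FIRST(p <decls> <decls>) = { p }.
The first alternative is nullable and FOLLOW(<decls>) = { d, p } shares p with FIRST of the second — conflict.

Yes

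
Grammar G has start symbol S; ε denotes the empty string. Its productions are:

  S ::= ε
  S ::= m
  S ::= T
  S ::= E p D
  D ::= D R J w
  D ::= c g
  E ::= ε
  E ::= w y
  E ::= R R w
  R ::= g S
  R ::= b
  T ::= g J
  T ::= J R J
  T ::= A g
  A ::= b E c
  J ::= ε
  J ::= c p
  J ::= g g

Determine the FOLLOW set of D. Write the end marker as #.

{ #, b, c, g, w }

In S ::= E p D: D is at the end, add FOLLOW(S) = { #, b, c, g, w }.
In D ::= D R J w: add FIRST(R J w) = { b, g }.
Union: FOLLOW(D) = { #, b, c, g, w }.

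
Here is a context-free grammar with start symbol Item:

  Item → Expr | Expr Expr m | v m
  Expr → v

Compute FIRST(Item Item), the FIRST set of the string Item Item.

Add FIRST(Item) = { v }; Item is not nullable, stop.

{ v }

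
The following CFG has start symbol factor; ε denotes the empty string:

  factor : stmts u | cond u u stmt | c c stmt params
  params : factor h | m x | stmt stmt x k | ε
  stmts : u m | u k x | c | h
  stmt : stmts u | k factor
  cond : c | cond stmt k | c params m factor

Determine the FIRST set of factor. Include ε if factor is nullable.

{ c, h, u }

From factor : stmts u: add FIRST(stmts) = { c, h, u }.
From factor : cond u u stmt: add FIRST(cond) = { c }.
factor : c c stmt params contributes {c}.
Union: FIRST(factor) = { c, h, u }.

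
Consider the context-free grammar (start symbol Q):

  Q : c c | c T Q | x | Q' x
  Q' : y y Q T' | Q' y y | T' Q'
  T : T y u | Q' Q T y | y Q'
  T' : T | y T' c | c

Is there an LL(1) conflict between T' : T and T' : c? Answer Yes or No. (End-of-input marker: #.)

FIRST(T) = { c, y } and FIRST(c) = { c }.
Both contain c, so the two alternatives are not disjoint — LL(1) conflict.

Yes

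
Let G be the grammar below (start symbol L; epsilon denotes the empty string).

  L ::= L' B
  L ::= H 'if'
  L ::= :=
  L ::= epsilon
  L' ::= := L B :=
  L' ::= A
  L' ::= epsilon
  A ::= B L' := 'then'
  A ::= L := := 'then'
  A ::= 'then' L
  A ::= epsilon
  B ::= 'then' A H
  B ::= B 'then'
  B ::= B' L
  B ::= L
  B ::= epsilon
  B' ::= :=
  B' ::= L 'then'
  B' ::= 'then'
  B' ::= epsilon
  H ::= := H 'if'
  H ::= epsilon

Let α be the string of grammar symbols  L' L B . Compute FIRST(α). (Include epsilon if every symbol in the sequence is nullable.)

{ 'if', 'then', :=, epsilon }

Add FIRST(L')\{epsilon} = { 'if', 'then', := }; L' is nullable, continue.
Add FIRST(L)\{epsilon} = { 'if', 'then', := }; L is nullable, continue.
Add FIRST(B)\{epsilon} = { 'if', 'then', := }; B is nullable, continue.
Every symbol is nullable, so include epsilon.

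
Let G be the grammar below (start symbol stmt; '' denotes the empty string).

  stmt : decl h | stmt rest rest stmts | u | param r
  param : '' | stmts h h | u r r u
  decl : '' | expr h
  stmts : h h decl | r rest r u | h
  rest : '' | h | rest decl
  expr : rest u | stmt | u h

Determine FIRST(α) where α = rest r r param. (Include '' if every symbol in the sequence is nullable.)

{ h, r, u }

Add FIRST(rest)\{''} = { h, r, u }; rest is nullable, continue.
r is a terminal; add {r} and stop.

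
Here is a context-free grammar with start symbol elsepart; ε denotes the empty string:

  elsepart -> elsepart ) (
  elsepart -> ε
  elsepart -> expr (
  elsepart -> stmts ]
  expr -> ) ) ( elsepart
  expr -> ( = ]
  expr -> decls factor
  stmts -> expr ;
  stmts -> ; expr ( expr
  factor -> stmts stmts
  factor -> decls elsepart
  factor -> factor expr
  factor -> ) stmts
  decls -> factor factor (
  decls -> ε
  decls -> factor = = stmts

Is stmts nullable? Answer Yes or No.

No

Nullable nonterminals: decls, elsepart, expr, factor.
No production of stmts has an RHS whose symbols are all nullable, so stmts is not nullable.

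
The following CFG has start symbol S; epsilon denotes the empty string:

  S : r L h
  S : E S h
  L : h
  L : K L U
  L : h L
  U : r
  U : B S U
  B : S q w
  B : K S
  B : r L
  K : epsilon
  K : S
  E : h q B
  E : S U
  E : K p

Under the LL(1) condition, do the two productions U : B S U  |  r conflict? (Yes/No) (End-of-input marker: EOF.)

Yes

FIRST(B S U) = { h, p, r } and FIRST(r) = { r }.
Both contain r, so the two alternatives are not disjoint — LL(1) conflict.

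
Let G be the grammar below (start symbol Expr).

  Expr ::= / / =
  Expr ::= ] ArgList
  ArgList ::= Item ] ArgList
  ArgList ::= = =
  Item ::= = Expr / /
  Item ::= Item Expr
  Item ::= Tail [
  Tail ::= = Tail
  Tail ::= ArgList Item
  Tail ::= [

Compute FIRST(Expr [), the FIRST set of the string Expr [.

{ /, ] }

Add FIRST(Expr) = { /, ] }; Expr is not nullable, stop.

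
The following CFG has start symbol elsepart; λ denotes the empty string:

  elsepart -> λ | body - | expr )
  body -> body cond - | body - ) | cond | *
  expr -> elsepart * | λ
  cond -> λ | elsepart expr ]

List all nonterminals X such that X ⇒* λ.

{ body, cond, elsepart, expr }

Directly nullable (have an λ-production): elsepart, expr, cond.
body -> cond with every symbol nullable, so body is nullable.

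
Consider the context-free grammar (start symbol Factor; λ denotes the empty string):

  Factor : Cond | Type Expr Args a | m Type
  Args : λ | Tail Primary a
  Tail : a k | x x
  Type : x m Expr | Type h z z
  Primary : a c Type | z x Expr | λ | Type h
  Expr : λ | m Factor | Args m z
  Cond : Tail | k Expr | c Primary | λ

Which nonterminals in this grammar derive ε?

Directly nullable (have an λ-production): Args, Primary, Expr, Cond.
Factor : Cond with every symbol nullable, so Factor is nullable.
No other nonterminal has a production whose RHS symbols are all nullable.

{ Args, Cond, Expr, Factor, Primary }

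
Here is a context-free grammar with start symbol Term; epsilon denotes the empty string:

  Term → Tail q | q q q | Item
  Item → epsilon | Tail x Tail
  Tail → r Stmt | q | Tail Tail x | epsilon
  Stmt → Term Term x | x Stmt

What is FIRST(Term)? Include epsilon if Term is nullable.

{ q, r, x, epsilon }

From Term → Tail q: Tail nullable, take FIRST(Tail) ∪ {q} = { q, r, x }.
Term → q q q contributes {q}.
From Term → Item: add FIRST(Item) = { q, r, x, epsilon } (including epsilon since Item is nullable).
Union: FIRST(Term) = { q, r, x, epsilon }.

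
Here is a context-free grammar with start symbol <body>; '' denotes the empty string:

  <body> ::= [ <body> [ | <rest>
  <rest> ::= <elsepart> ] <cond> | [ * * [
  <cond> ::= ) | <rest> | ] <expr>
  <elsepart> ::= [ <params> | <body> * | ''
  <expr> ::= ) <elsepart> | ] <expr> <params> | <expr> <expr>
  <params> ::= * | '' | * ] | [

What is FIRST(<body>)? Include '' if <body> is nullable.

<body> ::= [ <body> [ contributes {[}.
From <body> ::= <rest>: add FIRST(<rest>) = { [, ] }.
Union: FIRST(<body>) = { [, ] }.

{ [, ] }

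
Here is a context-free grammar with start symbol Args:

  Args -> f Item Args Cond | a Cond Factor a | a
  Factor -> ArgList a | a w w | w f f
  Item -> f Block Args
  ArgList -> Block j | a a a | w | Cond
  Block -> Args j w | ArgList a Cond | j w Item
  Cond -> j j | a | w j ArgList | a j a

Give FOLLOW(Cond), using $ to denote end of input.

In Args -> f Item Args Cond: Cond is at the end, add FOLLOW(Args) = { $, a, f, j, w }.
In Args -> a Cond Factor a: add FIRST(Factor a) = { a, f, j, w }.
In ArgList -> Cond: Cond is at the end, add FOLLOW(ArgList) = { $, a, f, j, w }.
In Block -> ArgList a Cond: Cond is at the end, add FOLLOW(Block) = { a, f, j }.
Union: FOLLOW(Cond) = { $, a, f, j, w }.

{ $, a, f, j, w }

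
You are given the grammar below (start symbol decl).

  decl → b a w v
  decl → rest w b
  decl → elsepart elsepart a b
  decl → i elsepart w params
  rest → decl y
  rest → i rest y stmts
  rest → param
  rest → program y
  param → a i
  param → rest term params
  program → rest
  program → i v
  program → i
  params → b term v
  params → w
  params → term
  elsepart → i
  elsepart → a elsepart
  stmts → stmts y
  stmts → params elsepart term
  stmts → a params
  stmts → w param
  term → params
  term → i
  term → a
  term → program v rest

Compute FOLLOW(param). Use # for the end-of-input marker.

{ #, a, b, i, v, w, y }

In rest → param: param is at the end, add FOLLOW(rest) = { #, a, b, i, v, w, y }.
In stmts → w param: param is at the end, add FOLLOW(stmts) = { #, a, b, i, v, w, y }.
Union: FOLLOW(param) = { #, a, b, i, v, w, y }.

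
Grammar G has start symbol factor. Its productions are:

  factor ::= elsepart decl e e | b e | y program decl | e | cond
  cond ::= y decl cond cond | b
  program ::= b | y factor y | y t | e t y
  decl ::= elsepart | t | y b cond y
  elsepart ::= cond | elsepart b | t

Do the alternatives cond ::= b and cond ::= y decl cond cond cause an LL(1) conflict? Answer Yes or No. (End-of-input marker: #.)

FIRST(b) = { b } and FIRST(y decl cond cond) = { y }.
The FIRST sets are disjoint and neither alternative is nullable — no conflict.

No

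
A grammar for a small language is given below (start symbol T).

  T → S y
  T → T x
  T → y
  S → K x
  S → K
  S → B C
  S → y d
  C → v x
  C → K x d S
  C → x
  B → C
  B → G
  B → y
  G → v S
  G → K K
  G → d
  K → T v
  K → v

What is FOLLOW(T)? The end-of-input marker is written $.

T is the start symbol, so $ ∈ FOLLOW(T).
In T → T x: add FIRST(x) = { x }.
In K → T v: add FIRST(v) = { v }.
Union: FOLLOW(T) = { $, v, x }.

{ $, v, x }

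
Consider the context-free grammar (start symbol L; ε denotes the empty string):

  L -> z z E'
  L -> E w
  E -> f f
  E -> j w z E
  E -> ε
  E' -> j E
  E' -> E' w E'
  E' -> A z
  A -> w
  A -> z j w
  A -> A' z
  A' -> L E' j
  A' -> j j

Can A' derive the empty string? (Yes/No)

Nullable nonterminals: E.
No production of A' has an RHS whose symbols are all nullable, so A' is not nullable.

No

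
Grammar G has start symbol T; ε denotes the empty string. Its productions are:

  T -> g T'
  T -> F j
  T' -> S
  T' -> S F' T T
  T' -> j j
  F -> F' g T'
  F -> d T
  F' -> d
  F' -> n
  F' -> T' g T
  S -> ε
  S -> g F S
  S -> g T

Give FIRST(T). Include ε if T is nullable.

{ d, g, j, n }

T -> g T' contributes {g}.
From T -> F j: add FIRST(F) = { d, g, j, n }.
Union: FIRST(T) = { d, g, j, n }.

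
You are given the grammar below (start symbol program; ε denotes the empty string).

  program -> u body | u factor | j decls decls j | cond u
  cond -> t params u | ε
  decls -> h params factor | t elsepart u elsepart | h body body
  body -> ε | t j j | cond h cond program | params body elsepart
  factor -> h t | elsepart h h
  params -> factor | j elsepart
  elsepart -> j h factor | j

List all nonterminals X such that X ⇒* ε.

{ body, cond }

Directly nullable (have an ε-production): cond, body.
No other nonterminal has a production whose RHS symbols are all nullable.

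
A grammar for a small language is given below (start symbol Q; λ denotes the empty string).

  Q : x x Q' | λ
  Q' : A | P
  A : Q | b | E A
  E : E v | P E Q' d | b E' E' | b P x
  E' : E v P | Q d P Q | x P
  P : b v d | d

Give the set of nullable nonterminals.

Directly nullable (have an λ-production): Q.
Q' : A with every symbol nullable, so Q' is nullable.
A : Q with every symbol nullable, so A is nullable.
No other nonterminal has a production whose RHS symbols are all nullable.

{ A, Q, Q' }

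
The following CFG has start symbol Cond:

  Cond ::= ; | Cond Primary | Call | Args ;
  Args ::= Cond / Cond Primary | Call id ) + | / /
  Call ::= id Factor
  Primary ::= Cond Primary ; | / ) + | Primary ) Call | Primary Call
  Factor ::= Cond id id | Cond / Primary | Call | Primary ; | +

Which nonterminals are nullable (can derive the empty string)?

{ } (none)

No nonterminal has an empty production or an RHS whose symbols are all nullable.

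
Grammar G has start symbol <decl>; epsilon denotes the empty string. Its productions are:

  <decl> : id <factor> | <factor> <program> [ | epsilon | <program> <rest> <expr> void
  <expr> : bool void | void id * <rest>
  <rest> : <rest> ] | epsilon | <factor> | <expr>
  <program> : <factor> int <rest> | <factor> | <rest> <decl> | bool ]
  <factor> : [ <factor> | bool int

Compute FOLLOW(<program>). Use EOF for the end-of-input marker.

In <decl> : <factor> <program> [: add FIRST([) = { [ }.
In <decl> : <program> <rest> <expr> void: add FIRST(<rest> <expr> void) = { [, ], bool, void }.
Union: FOLLOW(<program>) = { [, ], bool, void }.

{ [, ], bool, void }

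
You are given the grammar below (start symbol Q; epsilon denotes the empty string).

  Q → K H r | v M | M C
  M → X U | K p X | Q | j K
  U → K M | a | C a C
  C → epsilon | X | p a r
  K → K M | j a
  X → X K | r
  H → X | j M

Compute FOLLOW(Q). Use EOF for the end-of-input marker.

{ EOF, a, j, p, r, v }

Q is the start symbol, so EOF ∈ FOLLOW(Q).
In M → Q: Q is at the end, add FOLLOW(M) = { EOF, a, j, p, r, v }.
Union: FOLLOW(Q) = { EOF, a, j, p, r, v }.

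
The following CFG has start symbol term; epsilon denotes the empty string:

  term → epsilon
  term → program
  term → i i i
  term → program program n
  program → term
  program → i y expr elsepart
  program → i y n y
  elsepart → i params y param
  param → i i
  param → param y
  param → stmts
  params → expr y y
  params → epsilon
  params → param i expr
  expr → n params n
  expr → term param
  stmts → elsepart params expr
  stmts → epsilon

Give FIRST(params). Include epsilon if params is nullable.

From params → expr y y: expr nullable, take FIRST(expr) ∪ {y} = { i, n, y }.
params → epsilon contributes epsilon.
From params → param i expr: param nullable, take FIRST(param) ∪ {i} = { i, y }.
Union: FIRST(params) = { i, n, y, epsilon }.

{ i, n, y, epsilon }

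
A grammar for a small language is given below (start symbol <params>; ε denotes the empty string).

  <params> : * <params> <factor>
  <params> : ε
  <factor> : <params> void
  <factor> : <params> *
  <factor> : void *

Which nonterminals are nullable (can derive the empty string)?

{ <params> }

Directly nullable (have an ε-production): <params>.
No other nonterminal has a production whose RHS symbols are all nullable.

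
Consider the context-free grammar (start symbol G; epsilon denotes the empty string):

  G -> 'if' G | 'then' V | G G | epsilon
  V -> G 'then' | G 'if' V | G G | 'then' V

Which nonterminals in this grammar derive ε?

{ G, V }

Directly nullable (have an epsilon-production): G.
V -> G G with every symbol nullable, so V is nullable.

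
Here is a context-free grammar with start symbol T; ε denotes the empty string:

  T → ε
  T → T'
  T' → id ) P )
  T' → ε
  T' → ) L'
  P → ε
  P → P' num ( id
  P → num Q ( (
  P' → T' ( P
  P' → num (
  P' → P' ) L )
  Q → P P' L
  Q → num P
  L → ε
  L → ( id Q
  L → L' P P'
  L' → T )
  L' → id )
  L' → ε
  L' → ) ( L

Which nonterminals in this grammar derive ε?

Directly nullable (have an ε-production): T, T', P, L, L'.
No other nonterminal has a production whose RHS symbols are all nullable.

{ L, L', P, T, T' }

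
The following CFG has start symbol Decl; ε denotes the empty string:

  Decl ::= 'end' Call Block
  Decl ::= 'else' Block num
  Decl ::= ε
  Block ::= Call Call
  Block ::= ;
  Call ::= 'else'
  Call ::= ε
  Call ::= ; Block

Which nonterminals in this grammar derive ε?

{ Block, Call, Decl }

Directly nullable (have an ε-production): Decl, Call.
Block ::= Call Call with every symbol nullable, so Block is nullable.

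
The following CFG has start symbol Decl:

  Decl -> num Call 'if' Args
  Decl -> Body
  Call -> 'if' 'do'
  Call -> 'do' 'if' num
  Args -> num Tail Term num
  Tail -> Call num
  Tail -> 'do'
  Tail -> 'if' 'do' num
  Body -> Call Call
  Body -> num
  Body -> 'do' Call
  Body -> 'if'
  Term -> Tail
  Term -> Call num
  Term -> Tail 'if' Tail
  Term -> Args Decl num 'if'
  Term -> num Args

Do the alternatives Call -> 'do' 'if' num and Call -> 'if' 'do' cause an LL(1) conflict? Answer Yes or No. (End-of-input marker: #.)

FIRST('do' 'if' num) = { 'do' } and FIRST('if' 'do') = { 'if' }.
The FIRST sets are disjoint and neither alternative is nullable — no conflict.

No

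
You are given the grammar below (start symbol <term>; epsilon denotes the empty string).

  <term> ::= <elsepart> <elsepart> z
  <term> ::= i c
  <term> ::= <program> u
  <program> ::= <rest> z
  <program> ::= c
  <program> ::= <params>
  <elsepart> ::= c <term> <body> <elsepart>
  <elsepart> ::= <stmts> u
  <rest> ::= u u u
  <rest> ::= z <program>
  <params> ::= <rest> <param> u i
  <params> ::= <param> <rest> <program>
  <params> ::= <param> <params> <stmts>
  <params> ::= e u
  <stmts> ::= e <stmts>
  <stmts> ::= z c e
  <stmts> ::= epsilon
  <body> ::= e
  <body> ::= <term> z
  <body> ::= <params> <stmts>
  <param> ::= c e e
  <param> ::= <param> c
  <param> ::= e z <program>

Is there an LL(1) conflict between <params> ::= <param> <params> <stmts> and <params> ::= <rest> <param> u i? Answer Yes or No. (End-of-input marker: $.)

FIRST(<param> <params> <stmts>) = { c, e } and FIRST(<rest> <param> u i) = { u, z }.
The FIRST sets are disjoint and neither alternative is nullable — no conflict.

No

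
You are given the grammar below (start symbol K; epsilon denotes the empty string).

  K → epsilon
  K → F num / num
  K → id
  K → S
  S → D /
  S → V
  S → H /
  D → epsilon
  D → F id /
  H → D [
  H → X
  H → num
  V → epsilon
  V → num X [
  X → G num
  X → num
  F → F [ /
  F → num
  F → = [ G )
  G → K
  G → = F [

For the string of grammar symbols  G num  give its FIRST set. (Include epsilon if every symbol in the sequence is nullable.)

Add FIRST(G)\{epsilon} = { /, =, [, id, num }; G is nullable, continue.
num is a terminal; add {num} and stop.

{ /, =, [, id, num }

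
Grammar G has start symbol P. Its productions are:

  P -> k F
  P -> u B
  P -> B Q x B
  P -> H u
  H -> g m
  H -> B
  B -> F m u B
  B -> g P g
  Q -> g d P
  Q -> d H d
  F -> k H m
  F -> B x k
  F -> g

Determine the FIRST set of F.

{ g, k }

F -> k H m contributes {k}.
From F -> B x k: add FIRST(B) = { g, k }.
F -> g contributes {g}.
Union: FIRST(F) = { g, k }.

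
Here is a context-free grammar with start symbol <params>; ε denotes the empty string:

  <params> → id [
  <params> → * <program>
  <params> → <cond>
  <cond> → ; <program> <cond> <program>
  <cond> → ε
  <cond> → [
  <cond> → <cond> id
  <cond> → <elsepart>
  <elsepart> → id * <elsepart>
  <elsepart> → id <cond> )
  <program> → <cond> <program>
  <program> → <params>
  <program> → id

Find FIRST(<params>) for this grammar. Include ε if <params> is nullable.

<params> → id [ contributes {id}.
<params> → * <program> contributes {*}.
From <params> → <cond>: add FIRST(<cond>) = { ;, [, id, ε } (including ε since <cond> is nullable).
Union: FIRST(<params>) = { *, ;, [, id, ε }.

{ *, ;, [, id, ε }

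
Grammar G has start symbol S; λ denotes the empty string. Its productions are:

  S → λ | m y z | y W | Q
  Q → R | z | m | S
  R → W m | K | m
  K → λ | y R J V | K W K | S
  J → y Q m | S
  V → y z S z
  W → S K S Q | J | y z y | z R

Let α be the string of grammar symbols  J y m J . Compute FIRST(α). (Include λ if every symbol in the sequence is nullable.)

{ m, y, z }

Add FIRST(J)\{λ} = { m, y, z }; J is nullable, continue.
y is a terminal; add {y} and stop.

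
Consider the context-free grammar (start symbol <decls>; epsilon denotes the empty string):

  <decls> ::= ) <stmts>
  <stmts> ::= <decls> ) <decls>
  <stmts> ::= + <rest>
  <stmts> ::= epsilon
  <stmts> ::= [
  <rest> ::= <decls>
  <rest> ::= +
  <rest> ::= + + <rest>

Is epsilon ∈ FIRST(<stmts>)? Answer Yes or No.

Yes

<stmts> has an epsilon-production, so <stmts> ⇒ epsilon.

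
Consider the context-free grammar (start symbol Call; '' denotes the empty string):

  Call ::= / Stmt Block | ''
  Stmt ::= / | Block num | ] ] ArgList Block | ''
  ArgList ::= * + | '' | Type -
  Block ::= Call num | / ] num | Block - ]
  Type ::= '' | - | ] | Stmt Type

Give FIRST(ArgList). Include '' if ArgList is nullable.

ArgList ::= * + contributes {*}.
ArgList ::= '' contributes ''.
From ArgList ::= Type -: Type nullable, take FIRST(Type) ∪ {-} = { -, /, ], num }.
Union: FIRST(ArgList) = { *, -, /, ], num, '' }.

{ *, -, /, ], num, '' }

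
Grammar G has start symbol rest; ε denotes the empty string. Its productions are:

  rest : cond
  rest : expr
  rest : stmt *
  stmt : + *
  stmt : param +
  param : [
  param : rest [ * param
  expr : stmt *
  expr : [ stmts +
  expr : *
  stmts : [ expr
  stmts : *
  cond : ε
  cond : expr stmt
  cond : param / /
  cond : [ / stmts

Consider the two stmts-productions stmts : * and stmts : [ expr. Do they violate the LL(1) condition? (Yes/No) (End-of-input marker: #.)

No

FIRST(*) = { * } and FIRST([ expr) = { [ }.
The FIRST sets are disjoint and neither alternative is nullable — no conflict.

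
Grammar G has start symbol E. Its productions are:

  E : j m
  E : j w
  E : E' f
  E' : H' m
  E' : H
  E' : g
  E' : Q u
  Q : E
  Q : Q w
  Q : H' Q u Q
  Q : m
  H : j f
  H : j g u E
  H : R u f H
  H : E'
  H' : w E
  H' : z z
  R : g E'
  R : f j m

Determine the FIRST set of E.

{ f, g, j, m, w, z }

E : j m contributes {j}.
E : j w contributes {j}.
From E : E' f: add FIRST(E') = { f, g, j, m, w, z }.
Union: FIRST(E) = { f, g, j, m, w, z }.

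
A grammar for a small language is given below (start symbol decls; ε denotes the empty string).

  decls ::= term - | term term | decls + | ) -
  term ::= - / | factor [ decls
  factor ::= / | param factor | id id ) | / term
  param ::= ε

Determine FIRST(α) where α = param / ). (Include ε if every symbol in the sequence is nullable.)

{ / }

Add FIRST(param)\{ε} = {  }; param is nullable, continue.
/ is a terminal; add {/} and stop.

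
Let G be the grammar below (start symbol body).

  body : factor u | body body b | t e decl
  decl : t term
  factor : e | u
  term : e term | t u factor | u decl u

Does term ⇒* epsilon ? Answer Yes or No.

No

No nonterminal in this grammar is nullable.
No production of term has an RHS whose symbols are all nullable, so term is not nullable.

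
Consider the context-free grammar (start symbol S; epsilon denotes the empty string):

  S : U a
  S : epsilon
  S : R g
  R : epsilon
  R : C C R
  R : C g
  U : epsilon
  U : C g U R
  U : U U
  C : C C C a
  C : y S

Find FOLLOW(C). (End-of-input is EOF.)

In R : C C R: add FIRST(C R) = { y }.
In R : C C R: add FIRST(R)\{epsilon} = { y }.
  Since R is nullable, also add FOLLOW(R) = { a, g, y }.
In R : C g: add FIRST(g) = { g }.
In U : C g U R: add FIRST(g U R) = { g }.
In C : C C C a: add FIRST(C C a) = { y }.
In C : C C C a: add FIRST(C a) = { y }.
In C : C C C a: add FIRST(a) = { a }.
Union: FOLLOW(C) = { a, g, y }.

{ a, g, y }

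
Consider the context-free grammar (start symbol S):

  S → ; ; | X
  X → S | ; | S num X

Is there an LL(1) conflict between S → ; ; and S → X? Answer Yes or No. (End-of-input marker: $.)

Yes

FIRST(; ;) = { ; } and FIRST(X) = { ; }.
Both contain ;, so the two alternatives are not disjoint — LL(1) conflict.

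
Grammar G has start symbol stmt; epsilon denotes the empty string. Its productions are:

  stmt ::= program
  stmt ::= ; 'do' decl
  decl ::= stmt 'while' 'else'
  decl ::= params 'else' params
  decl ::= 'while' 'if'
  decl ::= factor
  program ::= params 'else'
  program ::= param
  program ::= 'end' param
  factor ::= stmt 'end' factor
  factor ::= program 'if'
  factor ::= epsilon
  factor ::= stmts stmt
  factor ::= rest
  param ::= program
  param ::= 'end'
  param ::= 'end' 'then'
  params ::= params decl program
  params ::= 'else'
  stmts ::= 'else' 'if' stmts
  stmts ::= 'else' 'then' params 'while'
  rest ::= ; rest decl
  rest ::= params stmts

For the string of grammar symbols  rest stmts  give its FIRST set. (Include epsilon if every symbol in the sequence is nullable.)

{ 'else', ; }

Add FIRST(rest) = { 'else', ; }; rest is not nullable, stop.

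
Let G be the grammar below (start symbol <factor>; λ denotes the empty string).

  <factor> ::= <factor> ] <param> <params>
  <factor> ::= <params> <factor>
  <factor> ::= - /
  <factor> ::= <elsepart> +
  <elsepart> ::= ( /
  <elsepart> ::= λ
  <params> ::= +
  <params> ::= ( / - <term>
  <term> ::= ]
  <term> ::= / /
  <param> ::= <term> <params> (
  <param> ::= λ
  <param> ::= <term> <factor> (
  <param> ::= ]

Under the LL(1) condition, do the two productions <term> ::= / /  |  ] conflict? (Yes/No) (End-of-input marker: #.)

No

FIRST(/ /) = { / } and FIRST(]) = { ] }.
The FIRST sets are disjoint and neither alternative is nullable — no conflict.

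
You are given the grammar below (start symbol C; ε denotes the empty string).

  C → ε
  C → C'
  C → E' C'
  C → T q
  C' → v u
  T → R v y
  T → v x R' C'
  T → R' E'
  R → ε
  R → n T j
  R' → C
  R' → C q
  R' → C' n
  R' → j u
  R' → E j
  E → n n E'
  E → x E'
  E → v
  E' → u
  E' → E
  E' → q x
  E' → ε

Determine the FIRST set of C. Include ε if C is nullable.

{ j, n, q, u, v, x, ε }

C → ε contributes ε.
From C → C': add FIRST(C') = { v }.
From C → E' C': E' nullable, take FIRST(E') ∪ FIRST(C') = { n, q, u, v, x }.
From C → T q: T nullable, take FIRST(T) ∪ {q} = { j, n, q, u, v, x }.
Union: FIRST(C) = { j, n, q, u, v, x, ε }.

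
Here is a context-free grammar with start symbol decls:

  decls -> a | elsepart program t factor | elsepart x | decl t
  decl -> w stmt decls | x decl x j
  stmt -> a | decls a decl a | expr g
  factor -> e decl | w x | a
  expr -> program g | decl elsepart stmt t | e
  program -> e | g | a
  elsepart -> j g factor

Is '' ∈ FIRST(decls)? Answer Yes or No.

No nonterminal in this grammar is nullable.
No production of decls has an RHS whose symbols are all nullable, so decls is not nullable.

No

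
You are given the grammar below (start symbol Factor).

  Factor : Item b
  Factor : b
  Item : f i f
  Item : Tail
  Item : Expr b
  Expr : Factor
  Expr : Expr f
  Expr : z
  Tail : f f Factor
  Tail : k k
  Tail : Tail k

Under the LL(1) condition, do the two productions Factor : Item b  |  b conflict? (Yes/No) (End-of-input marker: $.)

Yes

FIRST(Item b) = { b, f, k, z } and FIRST(b) = { b }.
Both contain b, so the two alternatives are not disjoint — LL(1) conflict.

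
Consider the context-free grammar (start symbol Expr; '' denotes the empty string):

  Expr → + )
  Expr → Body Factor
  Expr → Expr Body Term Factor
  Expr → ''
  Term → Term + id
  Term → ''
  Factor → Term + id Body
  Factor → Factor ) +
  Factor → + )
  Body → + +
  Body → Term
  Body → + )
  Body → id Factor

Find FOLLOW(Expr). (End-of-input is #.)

Expr is the start symbol, so # ∈ FOLLOW(Expr).
In Expr → Expr Body Term Factor: add FIRST(Body Term Factor) = { +, id }.
Union: FOLLOW(Expr) = { #, +, id }.

{ #, +, id }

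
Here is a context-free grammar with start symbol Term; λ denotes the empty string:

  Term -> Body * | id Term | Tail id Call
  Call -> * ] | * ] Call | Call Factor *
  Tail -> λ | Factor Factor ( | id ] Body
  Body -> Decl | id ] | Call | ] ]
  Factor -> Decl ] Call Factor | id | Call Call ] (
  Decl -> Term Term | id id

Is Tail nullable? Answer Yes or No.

Yes

Tail has an λ-production, so Tail ⇒ λ.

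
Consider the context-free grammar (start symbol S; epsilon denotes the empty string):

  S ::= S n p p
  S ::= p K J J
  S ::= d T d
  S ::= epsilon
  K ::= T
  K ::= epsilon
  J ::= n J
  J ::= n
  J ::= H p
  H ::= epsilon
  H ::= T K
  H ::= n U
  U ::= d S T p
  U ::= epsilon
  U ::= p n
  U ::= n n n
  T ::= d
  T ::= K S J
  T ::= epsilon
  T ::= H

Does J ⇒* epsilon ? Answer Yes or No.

No

Nullable nonterminals: H, K, S, T, U.
No production of J has an RHS whose symbols are all nullable, so J is not nullable.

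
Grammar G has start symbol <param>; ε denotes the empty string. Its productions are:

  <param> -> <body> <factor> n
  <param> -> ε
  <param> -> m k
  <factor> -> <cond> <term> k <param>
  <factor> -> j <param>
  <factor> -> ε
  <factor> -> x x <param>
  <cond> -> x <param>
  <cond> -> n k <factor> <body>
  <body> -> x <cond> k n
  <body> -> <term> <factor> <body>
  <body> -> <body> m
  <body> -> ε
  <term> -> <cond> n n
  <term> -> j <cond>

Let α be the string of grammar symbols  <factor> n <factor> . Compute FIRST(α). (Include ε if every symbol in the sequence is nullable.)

{ j, n, x }

Add FIRST(<factor>)\{ε} = { j, n, x }; <factor> is nullable, continue.
n is a terminal; add {n} and stop.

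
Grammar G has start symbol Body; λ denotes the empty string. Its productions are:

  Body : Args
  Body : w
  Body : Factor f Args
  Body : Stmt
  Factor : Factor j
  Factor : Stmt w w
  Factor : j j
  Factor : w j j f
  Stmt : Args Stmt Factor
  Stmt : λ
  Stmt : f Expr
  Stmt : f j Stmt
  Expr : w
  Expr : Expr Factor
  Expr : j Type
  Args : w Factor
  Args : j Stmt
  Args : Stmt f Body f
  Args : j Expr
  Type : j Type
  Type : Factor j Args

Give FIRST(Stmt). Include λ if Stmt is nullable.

From Stmt : Args Stmt Factor: add FIRST(Args) = { f, j, w }.
Stmt : λ contributes λ.
Stmt : f Expr contributes {f}.
Stmt : f j Stmt contributes {f}.
Union: FIRST(Stmt) = { f, j, w, λ }.

{ f, j, w, λ }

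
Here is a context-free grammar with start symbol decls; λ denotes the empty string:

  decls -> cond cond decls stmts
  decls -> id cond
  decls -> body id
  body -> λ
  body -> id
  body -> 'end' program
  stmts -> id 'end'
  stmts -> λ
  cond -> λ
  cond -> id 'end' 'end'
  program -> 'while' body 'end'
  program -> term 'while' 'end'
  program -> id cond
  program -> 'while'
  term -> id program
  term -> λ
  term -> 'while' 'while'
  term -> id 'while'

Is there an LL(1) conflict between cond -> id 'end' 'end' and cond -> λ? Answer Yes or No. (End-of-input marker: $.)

FIRST(id 'end' 'end') = { id } and FIRST(λ) = { λ }.
The second alternative is nullable and FOLLOW(cond) = { $, 'end', 'while', id } shares id with FIRST of the first — conflict.

Yes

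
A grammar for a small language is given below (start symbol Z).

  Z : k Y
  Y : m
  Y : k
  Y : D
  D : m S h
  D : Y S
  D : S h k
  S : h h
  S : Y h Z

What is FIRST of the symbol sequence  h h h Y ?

{ h }

h is a terminal; add {h} and stop.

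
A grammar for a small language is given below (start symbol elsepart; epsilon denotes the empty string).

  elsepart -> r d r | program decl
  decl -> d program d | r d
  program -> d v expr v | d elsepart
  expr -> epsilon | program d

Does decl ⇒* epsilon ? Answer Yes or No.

No

Nullable nonterminals: expr.
No production of decl has an RHS whose symbols are all nullable, so decl is not nullable.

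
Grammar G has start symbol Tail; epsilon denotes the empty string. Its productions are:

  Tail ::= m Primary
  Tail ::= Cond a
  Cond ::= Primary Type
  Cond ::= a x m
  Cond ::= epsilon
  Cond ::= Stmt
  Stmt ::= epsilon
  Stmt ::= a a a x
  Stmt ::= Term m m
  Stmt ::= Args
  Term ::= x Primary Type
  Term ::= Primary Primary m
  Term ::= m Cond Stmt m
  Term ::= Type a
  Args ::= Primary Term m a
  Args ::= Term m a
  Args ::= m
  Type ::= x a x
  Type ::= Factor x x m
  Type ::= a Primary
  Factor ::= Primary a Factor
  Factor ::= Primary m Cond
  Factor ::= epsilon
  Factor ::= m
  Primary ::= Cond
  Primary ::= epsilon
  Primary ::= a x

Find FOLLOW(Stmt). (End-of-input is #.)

{ #, a, m, x }

In Cond ::= Stmt: Stmt is at the end, add FOLLOW(Cond) = { #, a, m, x }.
In Term ::= m Cond Stmt m: add FIRST(m) = { m }.
Union: FOLLOW(Stmt) = { #, a, m, x }.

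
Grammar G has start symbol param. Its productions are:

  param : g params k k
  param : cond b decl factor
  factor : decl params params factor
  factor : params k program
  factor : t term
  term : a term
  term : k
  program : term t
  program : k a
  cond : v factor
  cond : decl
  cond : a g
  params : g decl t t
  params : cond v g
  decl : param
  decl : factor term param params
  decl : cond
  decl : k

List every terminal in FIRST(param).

{ a, g, k, t, v }

param : g params k k contributes {g}.
From param : cond b decl factor: add FIRST(cond) = { a, g, k, t, v }.
Union: FIRST(param) = { a, g, k, t, v }.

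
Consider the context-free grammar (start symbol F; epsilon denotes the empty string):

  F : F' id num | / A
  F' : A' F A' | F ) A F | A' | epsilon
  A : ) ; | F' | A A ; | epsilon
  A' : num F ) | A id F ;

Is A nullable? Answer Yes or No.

Yes

A has an epsilon-production, so A ⇒ epsilon.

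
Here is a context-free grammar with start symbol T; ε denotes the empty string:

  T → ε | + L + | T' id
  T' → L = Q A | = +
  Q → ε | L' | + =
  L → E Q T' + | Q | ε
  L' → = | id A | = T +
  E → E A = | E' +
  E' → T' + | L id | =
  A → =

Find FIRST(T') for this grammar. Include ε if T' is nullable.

{ +, =, id }

From T' → L = Q A: L nullable, take FIRST(L) ∪ {=} = { +, =, id }.
T' → = + contributes {=}.
Union: FIRST(T') = { +, =, id }.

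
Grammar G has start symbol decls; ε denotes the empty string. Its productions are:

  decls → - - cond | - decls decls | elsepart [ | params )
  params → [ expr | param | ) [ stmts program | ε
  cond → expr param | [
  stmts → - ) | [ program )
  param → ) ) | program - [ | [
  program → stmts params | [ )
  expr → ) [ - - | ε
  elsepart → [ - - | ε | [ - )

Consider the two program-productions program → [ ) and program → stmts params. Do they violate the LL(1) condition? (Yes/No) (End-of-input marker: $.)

Yes

FIRST([ )) = { [ } and FIRST(stmts params) = { -, [ }.
Both contain [, so the two alternatives are not disjoint — LL(1) conflict.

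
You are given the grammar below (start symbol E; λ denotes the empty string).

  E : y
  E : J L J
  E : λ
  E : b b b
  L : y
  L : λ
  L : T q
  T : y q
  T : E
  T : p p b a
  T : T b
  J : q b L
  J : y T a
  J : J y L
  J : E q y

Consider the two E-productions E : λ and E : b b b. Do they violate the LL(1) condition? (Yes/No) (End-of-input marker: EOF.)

Yes

FIRST(λ) = { λ } and FIRST(b b b) = { b }.
The first alternative is nullable and FOLLOW(E) = { EOF, a, b, q } shares b with FIRST of the second — conflict.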